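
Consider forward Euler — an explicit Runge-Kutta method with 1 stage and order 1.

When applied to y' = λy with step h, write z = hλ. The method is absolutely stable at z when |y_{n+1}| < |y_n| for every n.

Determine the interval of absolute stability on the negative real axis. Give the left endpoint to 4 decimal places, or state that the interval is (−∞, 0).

z∈(-2.0000,0).

With y'=λy (z=hλ):
  order 1, 1-stage ⇒ R(z)=1+z
  (e.g. R(-0.72)=0.28000, |R|=0.28000)

Solve |R(x)|<1 on ℝ⁻.
x=-0.72: |R|=0.2800
|R(-1.52)|=0.5200 |R(-1.04)|=0.0400 |R(-0.76)|=0.2400
Bisect:
  x_lo=-2.8986 |R|=1.8986  x_hi=-0.3987 |R|=0.6013
  mid=-1.64866 |R|=0.64866 →hi
  mid=-2.27364 |R|=1.27364 →lo
  mid=-1.96115 |R|=0.96115 →hi
  mid=-2.11739 |R|=1.11739 →lo
  mid=-2.03927 |R|=1.03927 →lo
  mid=-2.00021 |R|=1.00021 →lo
  mid=-1.98068 |R|=0.98068 →hi
  mid=-1.99044 |R|=0.99044 →hi
  mid=-1.99533 |R|=0.99533 →hi
  mid=-1.99777 |R|=0.99777 →hi
  ...
  [-2.00006,-1.99990] ⇒ x*=-2.0000
So |R|<1 on (-2.0000, 0).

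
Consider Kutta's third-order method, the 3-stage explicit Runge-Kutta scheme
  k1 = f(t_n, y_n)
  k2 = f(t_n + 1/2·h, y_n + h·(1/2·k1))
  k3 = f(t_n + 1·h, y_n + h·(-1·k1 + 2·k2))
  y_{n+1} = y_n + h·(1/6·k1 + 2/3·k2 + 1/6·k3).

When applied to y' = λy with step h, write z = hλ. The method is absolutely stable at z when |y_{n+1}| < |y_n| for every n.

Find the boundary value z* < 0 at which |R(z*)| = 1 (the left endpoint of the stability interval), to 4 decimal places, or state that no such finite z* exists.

Test eqn y'=λy, z=hλ:
  order 3, 3-stage ⇒ R(z)=1+z+z^2/2+z^3/6
  (e.g. R(-1.77)=-0.12776, |R|=0.12776)

Need |R(x)|<1, x<0.
x=-1.77: |R|=0.1278
|R(-1.36)|=0.1456 |R(-1.05)|=0.3083 |R(-0.68)|=0.4988
Bisect:
  x_lo=-2.8695 |R|=1.6905  x_hi=-0.2782 |R|=0.7569
  mid=-1.57389 |R|=0.01489 →hi
  mid=-2.22171 |R|=0.58144 →hi
  mid=-2.54562 |R|=1.05488 →lo
  mid=-2.38367 |R|=0.80001 →hi
  mid=-2.46464 |R|=0.92264 →hi
  mid=-2.50513 |R|=0.98753 →hi
  mid=-2.52538 |R|=1.02089 →lo
  mid=-2.51525 |R|=1.00413 →lo
  mid=-2.51019 |R|=0.99581 →hi
  mid=-2.51272 |R|=0.99996 →hi
  ...
  [-2.51288,-2.51272] ⇒ x*=-2.5127
Stable set (-2.5127, 0).

z* = -2.5127.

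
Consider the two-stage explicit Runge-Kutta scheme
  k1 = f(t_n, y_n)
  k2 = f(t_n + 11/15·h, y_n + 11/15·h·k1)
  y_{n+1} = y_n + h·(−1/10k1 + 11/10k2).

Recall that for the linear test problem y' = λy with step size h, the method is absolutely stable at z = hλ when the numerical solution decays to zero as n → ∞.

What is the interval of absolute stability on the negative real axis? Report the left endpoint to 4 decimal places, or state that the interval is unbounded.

On y'=λy, z=hλ:
  k1=λy_n ⇒ h·k1=z·y_n;  k2=λ(1+11/15z)y_n ⇒ h·k2=z(1+11/15z)y_n
  y_{n+1}/y_n = 1 − 1/10z + 11/10z(1+11/15z) = 1 + z + 121/150z²
  ⇒ R(z) = 1 + z + 121/150z².

Find x<0 with |R(x)|<1.
x=-0.4: |R|=0.7291
R=1: x+121/150x²=0 ⇒ x=−150/121=-1.2397; min R=1−1/(4·121/150)=0.6901>−1
Confirm numerically:
  x=-1.082: |R|=0.86238 <1
  x=-1.012: |R|=0.81414 <1
  x=-0.722: |R|=0.69850 <1
  x=-1.526: |R|=1.35247 >1
  x=-1.396: |R|=1.17604 >1
So |R|<1 on (-1.2397, 0).

(-1.2397, 0).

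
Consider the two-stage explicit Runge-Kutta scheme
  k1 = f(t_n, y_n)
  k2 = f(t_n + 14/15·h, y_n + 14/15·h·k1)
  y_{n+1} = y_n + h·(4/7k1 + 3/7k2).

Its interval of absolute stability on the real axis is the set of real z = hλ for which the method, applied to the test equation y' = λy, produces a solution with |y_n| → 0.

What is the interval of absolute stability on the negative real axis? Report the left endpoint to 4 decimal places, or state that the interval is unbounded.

z∈(-2.5000,0).

On y'=λy, z=hλ:
  k1=λy_n ⇒ h·k1=z·y_n;  k2=λ(1+14/15z)y_n ⇒ h·k2=z(1+14/15z)y_n
  y_{n+1}/y_n = 1 + 4/7z + 3/7z(1+14/15z) = 1 + z + 2/5z²
  so R(z) = 1 + z + 2/5z².

Need |R(x)|<1, x<0.
x=-1.25: |R|=0.3750
R=1: x+2/5x²=0 ⇒ x=−5/2=-2.5000; min R=1−1/(4·2/5)=0.3750>−1
Confirm numerically:
  x=-2.052: |R|=0.63228 <1
  x=-1.825: |R|=0.50725 <1
  x=-1.492: |R|=0.39843 <1
  x=-1.309: |R|=0.37639 <1
  x=-2.849: |R|=1.39772 >1
  x=-2.799: |R|=1.33476 >1
Stable set (-2.5000, 0).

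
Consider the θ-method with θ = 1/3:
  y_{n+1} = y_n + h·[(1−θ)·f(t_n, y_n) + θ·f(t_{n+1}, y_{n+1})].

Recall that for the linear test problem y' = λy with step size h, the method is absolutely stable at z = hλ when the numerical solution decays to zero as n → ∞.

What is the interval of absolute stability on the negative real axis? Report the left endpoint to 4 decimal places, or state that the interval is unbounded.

z∈(-6.0000,0).

Test eqn y'=λy, z=hλ:
  y_{n+1} = y_n + z·[2/3·y_n + 1/3·y_{n+1}] ⇒ (1 − 1/3z)y_{n+1} = (1 + 2/3z)y_n
  R(z) = (1 + 2/3z)/(1 − 1/3z).

Need |R(x)|<1, x<0.
x=-0.59: |R|=0.5070
R=−1: 1+2/3x = −1+1/3x ⇒ -1/3x=2 ⇒ x=2/(-1/3)=-6.0000
Confirm numerically:
  x=-4.208: |R|=0.75139 <1
  x=-3.809: |R|=0.67822 <1
  x=-3.587: |R|=0.63367 <1
  x=-3.437: |R|=0.60183 <1
  x=-6.103: |R|=1.01131 >1
  x=-6.068: |R|=1.00750 >1
Interval (-6.0000, 0).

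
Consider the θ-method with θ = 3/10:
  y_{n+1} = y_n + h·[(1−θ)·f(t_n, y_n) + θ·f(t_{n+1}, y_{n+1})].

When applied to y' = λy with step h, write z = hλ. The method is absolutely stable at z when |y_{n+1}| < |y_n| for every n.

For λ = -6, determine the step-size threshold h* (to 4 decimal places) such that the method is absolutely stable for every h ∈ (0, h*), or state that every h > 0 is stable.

(-5.0000,0); λ=-6 ⇒ h* = (5)/6 = 0.8333.

Set f=λy, z=hλ:
  y_{n+1} = y_n + z·[7/10·y_n + 3/10·y_{n+1}] ⇒ (1 − 3/10z)y_{n+1} = (1 + 7/10z)y_n
  so R(z) = (1 + 7/10z)/(1 − 3/10z).

Solve |R(x)|<1 on ℝ⁻.
x=-1.2: |R|=0.1176
R=−1: 1+7/10x = −1+3/10x ⇒ -2/5x=2 ⇒ x=2/(-2/5)=-5.0000
Confirm numerically:
  x=-2.635: |R|=0.47166 <1
  x=-2.462: |R|=0.41608 <1
  x=-2.414: |R|=0.40007 <1
  x=-2.043: |R|=0.26666 <1
  x=-5.469: |R|=1.07104 >1
Stable set (-5.0000, 0).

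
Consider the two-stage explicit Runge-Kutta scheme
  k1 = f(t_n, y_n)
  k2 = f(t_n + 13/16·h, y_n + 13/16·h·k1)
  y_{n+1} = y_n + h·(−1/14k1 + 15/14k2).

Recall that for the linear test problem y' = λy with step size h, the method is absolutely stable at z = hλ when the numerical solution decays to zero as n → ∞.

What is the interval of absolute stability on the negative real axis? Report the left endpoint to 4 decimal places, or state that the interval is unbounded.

With y'=λy (z=hλ):
  k1=λy_n ⇒ h·k1=z·y_n;  k2=λ(1+13/16z)y_n ⇒ h·k2=z(1+13/16z)y_n
  y_{n+1}/y_n = 1 − 1/14z + 15/14z(1+13/16z) = 1 + z + 195/224z²
  R(z) = 1 + z + 195/224z².

Boundary: |R(x)|=1, x<0.
x=-0.7: |R|=0.7266
R=1: x+195/224x²=0 ⇒ x=−224/195=-1.1487; min R=1−1/(4·195/224)=0.7128>−1
Confirm numerically:
  x=-1.091: |R|=0.94518 <1
  x=-1.007: |R|=0.87577 <1
  x=-0.745: |R|=0.73817 <1
  x=-1.469: |R|=1.40958 >1
  x=-1.404: |R|=1.31201 >1
  x=-1.342: |R|=1.22580 >1
Stable set (-1.1487, 0).

(-1.1487, 0).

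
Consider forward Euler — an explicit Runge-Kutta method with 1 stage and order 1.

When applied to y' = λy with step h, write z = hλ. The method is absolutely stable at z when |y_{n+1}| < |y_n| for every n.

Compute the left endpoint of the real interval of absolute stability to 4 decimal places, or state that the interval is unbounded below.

On y'=λy, z=hλ:
  order 1, 1-stage ⇒ R(z)=1+z
  (e.g. R(-0.94)=0.06000, |R|=0.06000)

Find x<0 with |R(x)|<1.
x=-0.94: |R|=0.0600
|R(-1.29)|=0.2900 |R(-0.98)|=0.0200 |R(-0.91)|=0.0900
Bisect:
  x_lo=-2.4446 |R|=1.4446  x_hi=-0.3038 |R|=0.6962
  mid=-1.37419 |R|=0.37419 →hi
  mid=-1.90937 |R|=0.90937 →hi
  mid=-2.17696 |R|=1.17696 →lo
  mid=-2.04317 |R|=1.04317 →lo
  mid=-1.97627 |R|=0.97627 →hi
  mid=-2.00972 |R|=1.00972 →lo
  mid=-1.99299 |R|=0.99299 →hi
  mid=-2.00136 |R|=1.00136 →lo
  mid=-1.99718 |R|=0.99718 →hi
  ...
  [-2.00005,-1.99992] ⇒ x*=-2.0000
Stable set (-2.0000, 0).

z* = -2.0000.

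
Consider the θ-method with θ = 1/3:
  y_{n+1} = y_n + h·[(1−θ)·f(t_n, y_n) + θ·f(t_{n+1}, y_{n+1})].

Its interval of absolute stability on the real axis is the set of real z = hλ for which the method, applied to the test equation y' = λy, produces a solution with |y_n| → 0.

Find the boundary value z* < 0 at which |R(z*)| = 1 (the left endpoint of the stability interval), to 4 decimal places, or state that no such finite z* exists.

On y'=λy, z=hλ:
  y_{n+1} = y_n + z·[2/3·y_n + 1/3·y_{n+1}] ⇒ (1 − 1/3z)y_{n+1} = (1 + 2/3z)y_n
  R(z) = (1 + 2/3z)/(1 − 1/3z).

Boundary: |R(x)|=1, x<0.
x=-0.9: |R|=0.3077
R=−1: 1+2/3x = −1+1/3x ⇒ -1/3x=2 ⇒ x=2/(-1/3)=-6.0000
Confirm numerically:
  x=-5.008: |R|=0.87612 <1
  x=-4.691: |R|=0.82980 <1
  x=-4.145: |R|=0.74038 <1
  x=-3.660: |R|=0.64865 <1
  x=-6.241: |R|=1.02608 >1
  x=-6.222: |R|=1.02407 >1
Interval (-6.0000, 0).

left endpoint -6.0000.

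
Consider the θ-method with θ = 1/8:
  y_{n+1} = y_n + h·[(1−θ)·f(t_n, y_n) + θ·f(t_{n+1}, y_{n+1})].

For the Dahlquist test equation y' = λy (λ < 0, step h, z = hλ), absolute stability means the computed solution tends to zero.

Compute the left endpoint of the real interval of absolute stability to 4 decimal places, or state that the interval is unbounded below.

z* = -2.6667.

With y'=λy (z=hλ):
  y_{n+1} = y_n + z·[7/8·y_n + 1/8·y_{n+1}] ⇒ (1 − 1/8z)y_{n+1} = (1 + 7/8z)y_n
  ⇒ R(z) = (1 + 7/8z)/(1 − 1/8z).

Need |R(x)|<1, x<0.
x=-1.55: |R|=0.2984
R=−1: 1+7/8x = −1+1/8x ⇒ -3/4x=2 ⇒ x=2/(-3/4)=-2.6667
Confirm numerically:
  x=-1.959: |R|=0.57365 <1
  x=-1.837: |R|=0.49395 <1
  x=-1.374: |R|=0.17261 <1
  x=-3.212: |R|=1.29183 >1
  x=-3.181: |R|=1.27600 >1
  x=-2.818: |R|=1.08393 >1
So |R|<1 on (-2.6667, 0).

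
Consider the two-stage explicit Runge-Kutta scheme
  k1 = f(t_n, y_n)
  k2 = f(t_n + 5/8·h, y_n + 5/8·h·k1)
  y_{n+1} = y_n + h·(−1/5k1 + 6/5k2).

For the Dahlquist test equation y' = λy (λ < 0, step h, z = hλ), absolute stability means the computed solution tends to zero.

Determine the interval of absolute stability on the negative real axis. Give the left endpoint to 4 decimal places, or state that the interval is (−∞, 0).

Set f=λy, z=hλ:
  k1=λy_n ⇒ h·k1=z·y_n;  k2=λ(1+5/8z)y_n ⇒ h·k2=z(1+5/8z)y_n
  y_{n+1}/y_n = 1 − 1/5z + 6/5z(1+5/8z) = 1 + z + 3/4z²
  R(z) = 1 + z + 3/4z².

Solve |R(x)|<1 on ℝ⁻.
x=-1.58: |R|=1.2923
R=1: x+3/4x²=0 ⇒ x=−4/3=-1.3333; min R=1−1/(4·3/4)=0.6667>−1
Confirm numerically:
  x=-1.051: |R|=0.77745 <1
  x=-0.916: |R|=0.71329 <1
  x=-0.770: |R|=0.67468 <1
  x=-0.750: |R|=0.67188 <1
  x=-1.853: |R|=1.72221 >1
  x=-1.745: |R|=1.53877 >1
  x=-1.432: |R|=1.10597 >1
Interval (-1.3333, 0).

z∈(-1.3333,0).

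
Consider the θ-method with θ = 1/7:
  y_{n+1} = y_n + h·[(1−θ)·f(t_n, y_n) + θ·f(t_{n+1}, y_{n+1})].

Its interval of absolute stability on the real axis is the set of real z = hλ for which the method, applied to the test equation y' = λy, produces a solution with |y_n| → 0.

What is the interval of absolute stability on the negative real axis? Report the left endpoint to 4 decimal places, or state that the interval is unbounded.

(-2.8000, 0).

Test eqn y'=λy, z=hλ:
  y_{n+1} = y_n + z·[6/7·y_n + 1/7·y_{n+1}] ⇒ (1 − 1/7z)y_{n+1} = (1 + 6/7z)y_n
  Hence R(z) = (1 + 6/7z)/(1 − 1/7z).

Need |R(x)|<1, x<0.
x=-0.81: |R|=0.2740
R=−1: 1+6/7x = −1+1/7x ⇒ -5/7x=2 ⇒ x=2/(-5/7)=-2.8000
Confirm numerically:
  x=-2.524: |R|=0.85510 <1
  x=-2.211: |R|=0.68027 <1
  x=-1.898: |R|=0.49314 <1
  x=-1.621: |R|=0.31620 <1
  x=-3.356: |R|=1.26844 >1
  x=-3.200: |R|=1.19608 >1
Stable set (-2.8000, 0).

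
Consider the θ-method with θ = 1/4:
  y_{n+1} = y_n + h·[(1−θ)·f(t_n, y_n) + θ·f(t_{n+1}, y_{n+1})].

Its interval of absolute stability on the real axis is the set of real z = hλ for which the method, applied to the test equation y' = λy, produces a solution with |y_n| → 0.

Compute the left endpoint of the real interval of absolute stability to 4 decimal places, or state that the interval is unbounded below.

z* = -4.0000.

On y'=λy, z=hλ:
  y_{n+1} = y_n + z·[3/4·y_n + 1/4·y_{n+1}] ⇒ (1 − 1/4z)y_{n+1} = (1 + 3/4z)y_n
  ⇒ R(z) = (1 + 3/4z)/(1 − 1/4z).

Solve |R(x)|<1 on ℝ⁻.
x=-1.02: |R|=0.1873
R=−1: 1+3/4x = −1+1/4x ⇒ -1/2x=2 ⇒ x=2/(-1/2)=-4.0000
Confirm numerically:
  x=-3.310: |R|=0.81122 <1
  x=-3.068: |R|=0.73628 <1
  x=-2.682: |R|=0.60551 <1
  x=-2.372: |R|=0.48901 <1
  x=-4.489: |R|=1.11521 >1
  x=-4.457: |R|=1.10808 >1
Interval (-4.0000, 0).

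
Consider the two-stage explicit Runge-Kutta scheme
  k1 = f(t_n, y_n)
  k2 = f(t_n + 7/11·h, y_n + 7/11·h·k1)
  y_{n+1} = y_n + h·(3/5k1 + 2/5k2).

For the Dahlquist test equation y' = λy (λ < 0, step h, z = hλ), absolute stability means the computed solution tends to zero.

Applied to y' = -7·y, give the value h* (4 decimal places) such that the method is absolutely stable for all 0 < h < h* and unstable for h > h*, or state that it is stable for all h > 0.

Test eqn y'=λy, z=hλ:
  k1=λy_n ⇒ h·k1=z·y_n;  k2=λ(1+7/11z)y_n ⇒ h·k2=z(1+7/11z)y_n
  y_{n+1}/y_n = 1 + 3/5z + 2/5z(1+7/11z) = 1 + z + 14/55z²
  Hence R(z) = 1 + z + 14/55z².

Need |R(x)|<1, x<0.
x=-1.28: |R|=0.1370
R=1: x+14/55x²=0 ⇒ x=−55/14=-3.9286; min R=1−1/(4·14/55)=0.0179>−1
Confirm numerically:
  x=-2.241: |R|=0.03735 <1
  x=-2.231: |R|=0.03596 <1
  x=-1.930: |R|=0.01816 <1
  x=-4.297: |R|=1.40298 >1
  x=-4.292: |R|=1.39705 >1
Stable set (-3.9286, 0).

(-3.9286,0); λ=-7 ⇒ h* = (55/14)/7 = 0.5612.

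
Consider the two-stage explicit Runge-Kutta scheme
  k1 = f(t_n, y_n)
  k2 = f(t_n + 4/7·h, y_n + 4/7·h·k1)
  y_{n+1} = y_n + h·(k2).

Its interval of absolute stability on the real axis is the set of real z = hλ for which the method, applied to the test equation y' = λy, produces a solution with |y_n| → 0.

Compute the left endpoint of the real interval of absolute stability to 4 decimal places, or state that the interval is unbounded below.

left endpoint -1.7500.

On y'=λy, z=hλ:
  k1=λy_n ⇒ h·k1=z·y_n;  k2=λ(1+4/7z)y_n ⇒ h·k2=z(1+4/7z)y_n
  y_{n+1}/y_n = 1 + z(1+4/7z) = 1 + z + 4/7z²
  R(z) = 1 + z + 4/7z².

Boundary: |R(x)|=1, x<0.
x=-0.32: |R|=0.7385
R=1: x+4/7x²=0 ⇒ x=−7/4=-1.7500; min R=1−1/(4·4/7)=0.5625>−1
Confirm numerically:
  x=-1.564: |R|=0.83377 <1
  x=-0.990: |R|=0.57006 <1
  x=-0.729: |R|=0.57468 <1
  x=-2.270: |R|=1.67451 >1
  x=-1.935: |R|=1.20456 >1
  x=-1.902: |R|=1.16520 >1
So |R|<1 on (-1.7500, 0).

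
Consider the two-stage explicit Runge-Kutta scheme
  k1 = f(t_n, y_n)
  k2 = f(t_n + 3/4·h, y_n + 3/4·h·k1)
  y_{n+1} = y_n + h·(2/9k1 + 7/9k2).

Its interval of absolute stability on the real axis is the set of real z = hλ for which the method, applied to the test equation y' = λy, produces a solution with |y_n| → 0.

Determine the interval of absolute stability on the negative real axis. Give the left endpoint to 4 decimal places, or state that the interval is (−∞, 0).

On y'=λy, z=hλ:
  k1=λy_n ⇒ h·k1=z·y_n;  k2=λ(1+3/4z)y_n ⇒ h·k2=z(1+3/4z)y_n
  y_{n+1}/y_n = 1 + 2/9z + 7/9z(1+3/4z) = 1 + z + 7/12z²
  Hence R(z) = 1 + z + 7/12z².

Solve |R(x)|<1 on ℝ⁻.
x=-0.75: |R|=0.5781
R=1: x+7/12x²=0 ⇒ x=−12/7=-1.7143; min R=1−1/(4·7/12)=0.5714>−1
Confirm numerically:
  x=-1.441: |R|=0.77028 <1
  x=-1.406: |R|=0.74715 <1
  x=-0.854: |R|=0.57143 <1
  x=-2.256: |R|=1.71290 >1
  x=-1.858: |R|=1.15576 >1
Stable set (-1.7143, 0).

z∈(-1.7143,0).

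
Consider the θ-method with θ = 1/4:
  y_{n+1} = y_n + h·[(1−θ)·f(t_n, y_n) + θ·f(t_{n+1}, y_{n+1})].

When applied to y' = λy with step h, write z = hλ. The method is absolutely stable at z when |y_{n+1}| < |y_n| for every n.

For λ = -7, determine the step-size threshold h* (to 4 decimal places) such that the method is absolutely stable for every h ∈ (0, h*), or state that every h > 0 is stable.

(-4.0000,0); λ=-7 ⇒ h* = (4)/7 = 0.5714.

Test eqn y'=λy, z=hλ:
  y_{n+1} = y_n + z·[3/4·y_n + 1/4·y_{n+1}] ⇒ (1 − 1/4z)y_{n+1} = (1 + 3/4z)y_n
  so R(z) = (1 + 3/4z)/(1 − 1/4z).

Solve |R(x)|<1 on ℝ⁻.
x=-1.18: |R|=0.0888
R=−1: 1+3/4x = −1+1/4x ⇒ -1/2x=2 ⇒ x=2/(-1/2)=-4.0000
Confirm numerically:
  x=-3.969: |R|=0.99222 <1
  x=-2.660: |R|=0.59760 <1
  x=-2.253: |R|=0.44123 <1
  x=-4.248: |R|=1.06014 >1
  x=-4.230: |R|=1.05589 >1
Interval (-4.0000, 0).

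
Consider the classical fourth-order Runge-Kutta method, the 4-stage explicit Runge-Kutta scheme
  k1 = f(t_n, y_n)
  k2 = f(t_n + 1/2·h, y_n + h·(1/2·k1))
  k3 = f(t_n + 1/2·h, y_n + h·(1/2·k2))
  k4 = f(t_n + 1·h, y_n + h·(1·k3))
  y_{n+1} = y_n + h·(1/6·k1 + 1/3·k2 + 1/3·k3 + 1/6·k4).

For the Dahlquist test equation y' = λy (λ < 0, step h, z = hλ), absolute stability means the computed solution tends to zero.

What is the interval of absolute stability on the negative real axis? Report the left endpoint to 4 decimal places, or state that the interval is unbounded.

With y'=λy (z=hλ):
  order 4, 4-stage ⇒ R(z)=1+z+z^2/2+z^3/6+z^4/24
  (e.g. R(-1.31)=0.29608, |R|=0.29608)

Solve |R(x)|<1 on ℝ⁻.
x=-1.31: |R|=0.2961
|R(-1.45)|=0.2773 |R(-0.7)|=0.4978 |R(-0.64)|=0.5281
Bisect:
  x_lo=-3.2070 |R|=1.8455  x_hi=-0.0639 |R|=0.9381
  mid=-1.63544 |R|=0.27093 →hi
  mid=-2.42119 |R|=0.57620 →hi
  mid=-2.81407 |R|=1.04427 →lo
  mid=-2.61763 |R|=0.77528 →hi
  mid=-2.71585 |R|=0.90026 →hi
  mid=-2.76496 |R|=0.96978 →hi
  mid=-2.78952 |R|=1.00639 →lo
  mid=-2.77724 |R|=0.98793 →hi
  mid=-2.78338 |R|=0.99712 →hi
  mid=-2.78645 |R|=1.00174 →lo
  ...
  [-2.78530,-2.78511] ⇒ x*=-2.7853
So |R|<1 on (-2.7853, 0).

z∈(-2.7853,0).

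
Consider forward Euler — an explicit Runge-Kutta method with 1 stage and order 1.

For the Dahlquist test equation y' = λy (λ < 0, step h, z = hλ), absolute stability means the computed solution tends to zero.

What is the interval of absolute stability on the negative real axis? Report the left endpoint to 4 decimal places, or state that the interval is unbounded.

(-2.0000, 0).

Set f=λy, z=hλ:
  order 1, 1-stage ⇒ R(z)=1+z
  (e.g. R(-0.99)=0.01000, |R|=0.01000)

Solve |R(x)|<1 on ℝ⁻.
x=-0.99: |R|=0.0100
|R(-2.37)|=1.3700 |R(-0.66)|=0.3400 |R(-0.57)|=0.4300
Bisect:
  x_lo=-2.8443 |R|=1.8443  x_hi=-0.1734 |R|=0.8266
  mid=-1.50883 |R|=0.50883 →hi
  mid=-2.17656 |R|=1.17656 →lo
  mid=-1.84269 |R|=0.84269 →hi
  mid=-2.00963 |R|=1.00963 →lo
  mid=-1.92616 |R|=0.92616 →hi
  mid=-1.96789 |R|=0.96789 →hi
  mid=-1.98876 |R|=0.98876 →hi
  mid=-1.99919 |R|=0.99919 →hi
  mid=-2.00441 |R|=1.00441 →lo
  mid=-2.00180 |R|=1.00180 →lo
  ...
  [-2.00001,-1.99985] ⇒ x*=-2.0000
Interval (-2.0000, 0).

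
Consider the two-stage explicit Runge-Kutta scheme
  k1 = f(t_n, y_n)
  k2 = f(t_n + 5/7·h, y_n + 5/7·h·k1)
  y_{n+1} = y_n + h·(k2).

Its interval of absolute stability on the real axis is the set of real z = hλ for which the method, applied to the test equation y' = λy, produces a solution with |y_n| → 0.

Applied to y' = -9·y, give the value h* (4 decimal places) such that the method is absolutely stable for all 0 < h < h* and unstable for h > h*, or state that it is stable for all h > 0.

On y'=λy, z=hλ:
  k1=λy_n ⇒ h·k1=z·y_n;  k2=λ(1+5/7z)y_n ⇒ h·k2=z(1+5/7z)y_n
  y_{n+1}/y_n = 1 + z(1+5/7z) = 1 + z + 5/7z²
  R(z) = 1 + z + 5/7z².

Find x<0 with |R(x)|<1.
x=-1.39: |R|=0.9901
R=1: x+5/7x²=0 ⇒ x=−7/5=-1.4000; min R=1−1/(4·5/7)=0.6500>−1
Confirm numerically:
  x=-1.321: |R|=0.92546 <1
  x=-0.702: |R|=0.65000 <1
  x=-0.607: |R|=0.65618 <1
  x=-0.563: |R|=0.66341 <1
  x=-1.686: |R|=1.34443 >1
  x=-1.544: |R|=1.15881 >1
So |R|<1 on (-1.4000, 0).

(-1.4000,0); λ=-9 ⇒ h* = (7/5)/9 = 0.1556.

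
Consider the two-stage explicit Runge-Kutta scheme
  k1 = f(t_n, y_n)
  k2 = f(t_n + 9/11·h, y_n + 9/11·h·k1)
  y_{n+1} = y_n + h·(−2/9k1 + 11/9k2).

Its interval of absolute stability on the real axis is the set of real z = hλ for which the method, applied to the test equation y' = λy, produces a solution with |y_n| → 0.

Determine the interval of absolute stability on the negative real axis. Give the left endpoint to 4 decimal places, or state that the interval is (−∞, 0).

(-1.0000, 0).

With y'=λy (z=hλ):
  k1=λy_n ⇒ h·k1=z·y_n;  k2=λ(1+9/11z)y_n ⇒ h·k2=z(1+9/11z)y_n
  y_{n+1}/y_n = 1 − 2/9z + 11/9z(1+9/11z) = 1 + z + z²
  R(z) = 1 + z + z².

Boundary: |R(x)|=1, x<0.
x=-0.88: |R|=0.8944
R=1: x+1x²=0 ⇒ x=−1=-1.0000; min R=1−1/(4·1)=0.7500>−1
Confirm numerically:
  x=-0.815: |R|=0.84923 <1
  x=-0.665: |R|=0.77723 <1
  x=-0.534: |R|=0.75116 <1
  x=-1.274: |R|=1.34908 >1
  x=-1.186: |R|=1.22060 >1
Interval (-1.0000, 0).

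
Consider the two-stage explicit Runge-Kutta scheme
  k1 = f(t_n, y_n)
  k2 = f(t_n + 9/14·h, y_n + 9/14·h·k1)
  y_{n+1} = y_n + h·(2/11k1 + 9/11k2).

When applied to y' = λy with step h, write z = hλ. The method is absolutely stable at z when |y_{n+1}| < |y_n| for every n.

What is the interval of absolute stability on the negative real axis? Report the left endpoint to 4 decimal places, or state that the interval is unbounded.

With y'=λy (z=hλ):
  k1=λy_n ⇒ h·k1=z·y_n;  k2=λ(1+9/14z)y_n ⇒ h·k2=z(1+9/14z)y_n
  y_{n+1}/y_n = 1 + 2/11z + 9/11z(1+9/14z) = 1 + z + 81/154z²
  so R(z) = 1 + z + 81/154z².

Boundary: |R(x)|=1, x<0.
x=-0.63: |R|=0.5788
R=1: x+81/154x²=0 ⇒ x=−154/81=-1.9012; min R=1−1/(4·81/154)=0.5247>−1
Confirm numerically:
  x=-1.630: |R|=0.76746 <1
  x=-1.314: |R|=0.59414 <1
  x=-1.211: |R|=0.56035 <1
  x=-1.161: |R|=0.54797 <1
  x=-2.423: |R|=1.66496 >1
  x=-2.419: |R|=1.65877 >1
Interval (-1.9012, 0).

z∈(-1.9012,0).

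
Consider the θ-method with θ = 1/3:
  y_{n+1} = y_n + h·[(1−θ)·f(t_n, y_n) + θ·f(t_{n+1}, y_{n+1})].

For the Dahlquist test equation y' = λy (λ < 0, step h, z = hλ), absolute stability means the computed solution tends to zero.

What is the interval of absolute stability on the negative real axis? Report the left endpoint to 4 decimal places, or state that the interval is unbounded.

On y'=λy, z=hλ:
  y_{n+1} = y_n + z·[2/3·y_n + 1/3·y_{n+1}] ⇒ (1 − 1/3z)y_{n+1} = (1 + 2/3z)y_n
  ⇒ R(z) = (1 + 2/3z)/(1 − 1/3z).

Boundary: |R(x)|=1, x<0.
x=-0.51: |R|=0.5641
R=−1: 1+2/3x = −1+1/3x ⇒ -1/3x=2 ⇒ x=2/(-1/3)=-6.0000
Confirm numerically:
  x=-3.188: |R|=0.54557 <1
  x=-3.061: |R|=0.51510 <1
  x=-2.684: |R|=0.41661 <1
  x=-6.397: |R|=1.04225 >1
  x=-6.134: |R|=1.01467 >1
  x=-6.112: |R|=1.01229 >1
Stable set (-6.0000, 0).

z∈(-6.0000,0).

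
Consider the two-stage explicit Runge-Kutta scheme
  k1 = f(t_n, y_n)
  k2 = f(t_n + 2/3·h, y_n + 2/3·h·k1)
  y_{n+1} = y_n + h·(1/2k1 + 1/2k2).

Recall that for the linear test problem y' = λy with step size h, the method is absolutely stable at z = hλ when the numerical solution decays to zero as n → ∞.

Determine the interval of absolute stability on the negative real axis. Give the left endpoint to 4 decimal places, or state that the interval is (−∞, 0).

z∈(-3.0000,0).

With y'=λy (z=hλ):
  k1=λy_n ⇒ h·k1=z·y_n;  k2=λ(1+2/3z)y_n ⇒ h·k2=z(1+2/3z)y_n
  y_{n+1}/y_n = 1 + 1/2z + 1/2z(1+2/3z) = 1 + z + 1/3z²
  R(z) = 1 + z + 1/3z².

Find x<0 with |R(x)|<1.
x=-0.61: |R|=0.5140
R=1: x+1/3x²=0 ⇒ x=−3=-3.0000; min R=1−1/(4·1/3)=0.2500>−1
Confirm numerically:
  x=-2.153: |R|=0.39214 <1
  x=-2.064: |R|=0.35603 <1
  x=-1.638: |R|=0.25635 <1
  x=-1.362: |R|=0.25635 <1
  x=-3.431: |R|=1.49292 >1
  x=-3.358: |R|=1.40072 >1
So |R|<1 on (-3.0000, 0).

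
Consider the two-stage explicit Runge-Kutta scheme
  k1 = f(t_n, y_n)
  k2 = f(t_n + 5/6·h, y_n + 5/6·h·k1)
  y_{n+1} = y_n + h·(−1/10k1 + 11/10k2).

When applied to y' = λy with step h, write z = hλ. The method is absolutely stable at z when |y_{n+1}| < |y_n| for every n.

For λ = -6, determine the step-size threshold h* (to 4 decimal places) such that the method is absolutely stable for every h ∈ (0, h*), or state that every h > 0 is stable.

Test eqn y'=λy, z=hλ:
  k1=λy_n ⇒ h·k1=z·y_n;  k2=λ(1+5/6z)y_n ⇒ h·k2=z(1+5/6z)y_n
  y_{n+1}/y_n = 1 − 1/10z + 11/10z(1+5/6z) = 1 + z + 11/12z²
  Hence R(z) = 1 + z + 11/12z².

Boundary: |R(x)|=1, x<0.
x=-0.32: |R|=0.7739
R=1: x+11/12x²=0 ⇒ x=−12/11=-1.0909; min R=1−1/(4·11/12)=0.7273>−1
Confirm numerically:
  x=-0.915: |R|=0.85246 <1
  x=-0.798: |R|=0.78574 <1
  x=-0.759: |R|=0.76907 <1
  x=-0.491: |R|=0.72999 <1
  x=-1.610: |R|=1.76609 >1
  x=-1.562: |R|=1.67452 >1
  x=-1.495: |R|=1.55377 >1
Stable set (-1.0909, 0).

(-1.0909,0); λ=-6 ⇒ h* = (12/11)/6 = 0.1818.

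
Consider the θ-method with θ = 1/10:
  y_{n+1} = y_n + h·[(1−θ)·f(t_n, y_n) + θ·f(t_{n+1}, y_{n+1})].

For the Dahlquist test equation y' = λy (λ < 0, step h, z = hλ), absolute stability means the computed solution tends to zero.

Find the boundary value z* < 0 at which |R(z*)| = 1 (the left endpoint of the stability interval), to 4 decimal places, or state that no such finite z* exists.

left endpoint -2.5000.

Test eqn y'=λy, z=hλ:
  y_{n+1} = y_n + z·[9/10·y_n + 1/10·y_{n+1}] ⇒ (1 − 1/10z)y_{n+1} = (1 + 9/10z)y_n
  R(z) = (1 + 9/10z)/(1 − 1/10z).

Boundary: |R(x)|=1, x<0.
x=-1.23: |R|=0.0953
R=−1: 1+9/10x = −1+1/10x ⇒ -4/5x=2 ⇒ x=2/(-4/5)=-2.5000
Confirm numerically:
  x=-1.904: |R|=0.59946 <1
  x=-1.161: |R|=0.04023 <1
  x=-1.104: |R|=0.00576 <1
  x=-2.840: |R|=1.21184 >1
  x=-2.730: |R|=1.14454 >1
  x=-2.570: |R|=1.04455 >1
Interval (-2.5000, 0).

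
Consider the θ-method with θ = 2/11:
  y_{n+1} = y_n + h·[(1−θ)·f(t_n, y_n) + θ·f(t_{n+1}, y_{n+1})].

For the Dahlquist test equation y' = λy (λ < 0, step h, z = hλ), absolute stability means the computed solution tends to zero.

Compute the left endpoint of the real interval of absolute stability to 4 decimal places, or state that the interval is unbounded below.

left endpoint -3.1429.

On y'=λy, z=hλ:
  y_{n+1} = y_n + z·[9/11·y_n + 2/11·y_{n+1}] ⇒ (1 − 2/11z)y_{n+1} = (1 + 9/11z)y_n
  ⇒ R(z) = (1 + 9/11z)/(1 − 2/11z).

Need |R(x)|<1, x<0.
x=-1.6: |R|=0.2394
R=−1: 1+9/11x = −1+2/11x ⇒ -7/11x=2 ⇒ x=2/(-7/11)=-3.1429
Confirm numerically:
  x=-3.009: |R|=0.94494 <1
  x=-2.214: |R|=0.57856 <1
  x=-1.585: |R|=0.23042 <1
  x=-3.722: |R|=1.21980 >1
  x=-3.696: |R|=1.21053 >1
So |R|<1 on (-3.1429, 0).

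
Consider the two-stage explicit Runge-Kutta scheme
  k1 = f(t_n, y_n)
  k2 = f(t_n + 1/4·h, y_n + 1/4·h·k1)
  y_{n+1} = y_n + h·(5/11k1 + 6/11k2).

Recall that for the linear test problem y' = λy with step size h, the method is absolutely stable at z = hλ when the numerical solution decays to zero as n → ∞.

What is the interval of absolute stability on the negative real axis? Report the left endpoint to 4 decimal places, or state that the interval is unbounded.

z∈(-7.3333,0).

Test eqn y'=λy, z=hλ:
  k1=λy_n ⇒ h·k1=z·y_n;  k2=λ(1+1/4z)y_n ⇒ h·k2=z(1+1/4z)y_n
  y_{n+1}/y_n = 1 + 5/11z + 6/11z(1+1/4z) = 1 + z + 3/22z²
  Hence R(z) = 1 + z + 3/22z².

Need |R(x)|<1, x<0.
x=-0.36: |R|=0.6577
R=1: x+3/22x²=0 ⇒ x=−22/3=-7.3333; min R=1−1/(4·3/22)=-0.8333>−1
Confirm numerically:
  x=-6.950: |R|=0.63670 <1
  x=-6.404: |R|=0.18844 <1
  x=-5.454: |R|=0.39771 <1
  x=-4.424: |R|=0.75512 <1
  x=-7.829: |R|=1.52917 >1
  x=-7.755: |R|=1.44591 >1
Interval (-7.3333, 0).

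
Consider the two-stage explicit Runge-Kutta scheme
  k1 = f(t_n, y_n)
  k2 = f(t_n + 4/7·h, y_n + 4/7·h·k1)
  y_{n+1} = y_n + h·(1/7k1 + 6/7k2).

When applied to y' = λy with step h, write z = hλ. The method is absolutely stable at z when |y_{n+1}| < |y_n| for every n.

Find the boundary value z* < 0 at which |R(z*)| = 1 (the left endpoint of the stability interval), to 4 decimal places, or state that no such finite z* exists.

On y'=λy, z=hλ:
  k1=λy_n ⇒ h·k1=z·y_n;  k2=λ(1+4/7z)y_n ⇒ h·k2=z(1+4/7z)y_n
  y_{n+1}/y_n = 1 + 1/7z + 6/7z(1+4/7z) = 1 + z + 24/49z²
  ⇒ R(z) = 1 + z + 24/49z².

Need |R(x)|<1, x<0.
x=-1.63: |R|=0.6713
R=1: x+24/49x²=0 ⇒ x=−49/24=-2.0417; min R=1−1/(4·24/49)=0.4896>−1
Confirm numerically:
  x=-1.962: |R|=0.92344 <1
  x=-1.520: |R|=0.61162 <1
  x=-1.482: |R|=0.59375 <1
  x=-1.313: |R|=0.53139 <1
  x=-2.436: |R|=1.47050 >1
  x=-2.106: |R|=1.06636 >1
  x=-2.094: |R|=1.05367 >1
Interval (-2.0417, 0).

z* = -2.0417.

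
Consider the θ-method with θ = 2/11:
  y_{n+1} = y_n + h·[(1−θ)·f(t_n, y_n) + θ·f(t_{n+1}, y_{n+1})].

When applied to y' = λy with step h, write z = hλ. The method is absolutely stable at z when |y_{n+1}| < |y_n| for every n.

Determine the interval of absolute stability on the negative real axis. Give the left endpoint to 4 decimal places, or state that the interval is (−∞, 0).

On y'=λy, z=hλ:
  y_{n+1} = y_n + z·[9/11·y_n + 2/11·y_{n+1}] ⇒ (1 − 2/11z)y_{n+1} = (1 + 9/11z)y_n
  R(z) = (1 + 9/11z)/(1 − 2/11z).

Find x<0 with |R(x)|<1.
x=-0.54: |R|=0.5083
R=−1: 1+9/11x = −1+2/11x ⇒ -7/11x=2 ⇒ x=2/(-7/11)=-3.1429
Confirm numerically:
  x=-3.110: |R|=0.98664 <1
  x=-2.982: |R|=0.93362 <1
  x=-1.438: |R|=0.13995 <1
  x=-3.740: |R|=1.22619 >1
  x=-3.660: |R|=1.19760 >1
  x=-3.389: |R|=1.09692 >1
Interval (-3.1429, 0).

z∈(-3.1429,0).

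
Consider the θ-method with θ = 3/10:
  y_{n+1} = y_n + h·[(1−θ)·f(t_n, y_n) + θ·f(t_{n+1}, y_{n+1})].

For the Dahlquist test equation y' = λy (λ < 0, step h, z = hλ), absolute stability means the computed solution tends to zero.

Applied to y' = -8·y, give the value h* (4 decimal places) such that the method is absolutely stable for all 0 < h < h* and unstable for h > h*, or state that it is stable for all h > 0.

With y'=λy (z=hλ):
  y_{n+1} = y_n + z·[7/10·y_n + 3/10·y_{n+1}] ⇒ (1 − 3/10z)y_{n+1} = (1 + 7/10z)y_n
  Hence R(z) = (1 + 7/10z)/(1 − 3/10z).

Find x<0 with |R(x)|<1.
x=-0.46: |R|=0.5958
R=−1: 1+7/10x = −1+3/10x ⇒ -2/5x=2 ⇒ x=2/(-2/5)=-5.0000
Confirm numerically:
  x=-3.244: |R|=0.64403 <1
  x=-2.835: |R|=0.53202 <1
  x=-2.217: |R|=0.33145 <1
  x=-5.563: |R|=1.08438 >1
  x=-5.424: |R|=1.06456 >1
  x=-5.391: |R|=1.05976 >1
Interval (-5.0000, 0).

(-5.0000,0); λ=-8 ⇒ h* = (5)/8 = 0.6250.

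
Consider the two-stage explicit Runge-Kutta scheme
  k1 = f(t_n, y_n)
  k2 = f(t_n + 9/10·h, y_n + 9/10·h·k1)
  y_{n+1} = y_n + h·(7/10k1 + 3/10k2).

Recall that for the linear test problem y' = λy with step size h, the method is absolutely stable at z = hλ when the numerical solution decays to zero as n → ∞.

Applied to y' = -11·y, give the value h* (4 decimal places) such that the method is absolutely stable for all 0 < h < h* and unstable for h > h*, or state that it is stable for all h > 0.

(-3.7037,0); λ=-11 ⇒ h* = (100/27)/11 = 0.3367.

With y'=λy (z=hλ):
  k1=λy_n ⇒ h·k1=z·y_n;  k2=λ(1+9/10z)y_n ⇒ h·k2=z(1+9/10z)y_n
  y_{n+1}/y_n = 1 + 7/10z + 3/10z(1+9/10z) = 1 + z + 27/100z²
  R(z) = 1 + z + 27/100z².

Find x<0 with |R(x)|<1.
x=-0.98: |R|=0.2793
R=1: x+27/100x²=0 ⇒ x=−100/27=-3.7037; min R=1−1/(4·27/100)=0.0741>−1
Confirm numerically:
  x=-3.624: |R|=0.92201 <1
  x=-1.723: |R|=0.07856 <1
  x=-1.568: |R|=0.09583 <1
  x=-4.051: |R|=1.37986 >1
  x=-3.967: |R|=1.28201 >1
Stable set (-3.7037, 0).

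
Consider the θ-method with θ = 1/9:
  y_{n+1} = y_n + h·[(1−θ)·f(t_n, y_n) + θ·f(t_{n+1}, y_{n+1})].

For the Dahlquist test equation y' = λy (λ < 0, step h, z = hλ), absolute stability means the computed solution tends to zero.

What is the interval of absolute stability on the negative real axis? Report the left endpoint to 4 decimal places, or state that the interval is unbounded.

With y'=λy (z=hλ):
  y_{n+1} = y_n + z·[8/9·y_n + 1/9·y_{n+1}] ⇒ (1 − 1/9z)y_{n+1} = (1 + 8/9z)y_n
  so R(z) = (1 + 8/9z)/(1 − 1/9z).

Boundary: |R(x)|=1, x<0.
x=-0.31: |R|=0.7003
R=−1: 1+8/9x = −1+1/9x ⇒ -7/9x=2 ⇒ x=2/(-7/9)=-2.5714
Confirm numerically:
  x=-1.672: |R|=0.41004 <1
  x=-1.244: |R|=0.09293 <1
  x=-1.091: |R|=0.02695 <1
  x=-3.166: |R|=1.34210 >1
  x=-3.023: |R|=1.26291 >1
Interval (-2.5714, 0).

(-2.5714, 0).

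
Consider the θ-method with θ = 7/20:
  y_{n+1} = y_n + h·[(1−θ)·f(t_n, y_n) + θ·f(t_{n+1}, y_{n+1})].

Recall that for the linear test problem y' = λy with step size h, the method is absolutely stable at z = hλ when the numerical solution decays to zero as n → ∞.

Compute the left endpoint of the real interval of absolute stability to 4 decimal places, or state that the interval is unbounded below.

left endpoint -6.6667.

Set f=λy, z=hλ:
  y_{n+1} = y_n + z·[13/20·y_n + 7/20·y_{n+1}] ⇒ (1 − 7/20z)y_{n+1} = (1 + 13/20z)y_n
  Hence R(z) = (1 + 13/20z)/(1 − 7/20z).

Boundary: |R(x)|=1, x<0.
x=-0.97: |R|=0.2758
R=−1: 1+13/20x = −1+7/20x ⇒ -3/10x=2 ⇒ x=2/(-3/10)=-6.6667
Confirm numerically:
  x=-6.258: |R|=0.96157 <1
  x=-5.873: |R|=0.92208 <1
  x=-3.745: |R|=0.62069 <1
  x=-7.178: |R|=1.04368 >1
  x=-7.042: |R|=1.03250 >1
Stable set (-6.6667, 0).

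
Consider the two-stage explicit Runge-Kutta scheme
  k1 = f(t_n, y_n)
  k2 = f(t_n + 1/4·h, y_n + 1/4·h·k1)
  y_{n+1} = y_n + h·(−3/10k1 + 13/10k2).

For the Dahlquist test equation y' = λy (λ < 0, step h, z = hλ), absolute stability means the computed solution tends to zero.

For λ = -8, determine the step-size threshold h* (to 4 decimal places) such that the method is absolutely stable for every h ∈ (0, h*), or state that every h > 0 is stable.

Test eqn y'=λy, z=hλ:
  k1=λy_n ⇒ h·k1=z·y_n;  k2=λ(1+1/4z)y_n ⇒ h·k2=z(1+1/4z)y_n
  y_{n+1}/y_n = 1 − 3/10z + 13/10z(1+1/4z) = 1 + z + 13/40z²
  R(z) = 1 + z + 13/40z².

Need |R(x)|<1, x<0.
x=-1.06: |R|=0.3052
R=1: x+13/40x²=0 ⇒ x=−40/13=-3.0769; min R=1−1/(4·13/40)=0.2308>−1
Confirm numerically:
  x=-2.957: |R|=0.88475 <1
  x=-2.764: |R|=0.71890 <1
  x=-2.701: |R|=0.67001 <1
  x=-1.909: |R|=0.27539 <1
  x=-3.509: |R|=1.49275 >1
  x=-3.177: |R|=1.10333 >1
So |R|<1 on (-3.0769, 0).

(-3.0769,0); λ=-8 ⇒ h* = (40/13)/8 = 0.3846.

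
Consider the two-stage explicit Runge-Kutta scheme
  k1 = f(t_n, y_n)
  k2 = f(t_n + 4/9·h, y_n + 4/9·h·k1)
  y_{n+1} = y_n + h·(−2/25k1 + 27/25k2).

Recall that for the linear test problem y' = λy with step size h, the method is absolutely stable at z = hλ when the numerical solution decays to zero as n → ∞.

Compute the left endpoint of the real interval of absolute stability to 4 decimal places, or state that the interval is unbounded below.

left endpoint -2.0833.

With y'=λy (z=hλ):
  k1=λy_n ⇒ h·k1=z·y_n;  k2=λ(1+4/9z)y_n ⇒ h·k2=z(1+4/9z)y_n
  y_{n+1}/y_n = 1 − 2/25z + 27/25z(1+4/9z) = 1 + z + 12/25z²
  so R(z) = 1 + z + 12/25z².

Solve |R(x)|<1 on ℝ⁻.
x=-1.54: |R|=0.5984
R=1: x+12/25x²=0 ⇒ x=−25/12=-2.0833; min R=1−1/(4·12/25)=0.4792>−1
Confirm numerically:
  x=-1.633: |R|=0.64701 <1
  x=-1.565: |R|=0.61063 <1
  x=-1.205: |R|=0.49197 <1
  x=-0.862: |R|=0.49466 <1
  x=-2.651: |R|=1.72234 >1
  x=-2.302: |R|=1.24162 >1
So |R|<1 on (-2.0833, 0).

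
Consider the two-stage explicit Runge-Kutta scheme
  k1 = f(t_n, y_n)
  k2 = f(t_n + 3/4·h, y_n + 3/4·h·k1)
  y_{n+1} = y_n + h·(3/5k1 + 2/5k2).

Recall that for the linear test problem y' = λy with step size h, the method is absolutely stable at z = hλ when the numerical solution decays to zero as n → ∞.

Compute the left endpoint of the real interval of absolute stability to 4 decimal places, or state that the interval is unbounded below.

left endpoint -3.3333.

On y'=λy, z=hλ:
  k1=λy_n ⇒ h·k1=z·y_n;  k2=λ(1+3/4z)y_n ⇒ h·k2=z(1+3/4z)y_n
  y_{n+1}/y_n = 1 + 3/5z + 2/5z(1+3/4z) = 1 + z + 3/10z²
  so R(z) = 1 + z + 3/10z².

Solve |R(x)|<1 on ℝ⁻.
x=-1.79: |R|=0.1712
R=1: x+3/10x²=0 ⇒ x=−10/3=-3.3333; min R=1−1/(4·3/10)=0.1667>−1
Confirm numerically:
  x=-2.342: |R|=0.30349 <1
  x=-2.330: |R|=0.29867 <1
  x=-1.729: |R|=0.16783 <1
  x=-3.872: |R|=1.62572 >1
  x=-3.862: |R|=1.61251 >1
  x=-3.503: |R|=1.17830 >1
Stable set (-3.3333, 0).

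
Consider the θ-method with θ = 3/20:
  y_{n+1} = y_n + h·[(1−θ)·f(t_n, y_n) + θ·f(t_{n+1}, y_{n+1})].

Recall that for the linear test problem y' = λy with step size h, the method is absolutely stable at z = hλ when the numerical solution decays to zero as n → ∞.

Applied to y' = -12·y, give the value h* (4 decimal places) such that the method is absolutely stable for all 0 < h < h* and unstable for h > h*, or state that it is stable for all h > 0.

Set f=λy, z=hλ:
  y_{n+1} = y_n + z·[17/20·y_n + 3/20·y_{n+1}] ⇒ (1 − 3/20z)y_{n+1} = (1 + 17/20z)y_n
  Hence R(z) = (1 + 17/20z)/(1 − 3/20z).

Need |R(x)|<1, x<0.
x=-1.36: |R|=0.1296
R=−1: 1+17/20x = −1+3/20x ⇒ -7/10x=2 ⇒ x=2/(-7/10)=-2.8571
Confirm numerically:
  x=-2.021: |R|=0.55086 <1
  x=-1.794: |R|=0.41360 <1
  x=-1.632: |R|=0.31105 <1
  x=-1.513: |R|=0.23314 <1
  x=-3.148: |R|=1.13830 >1
  x=-3.011: |R|=1.07419 >1
  x=-2.879: |R|=1.01069 >1
Stable set (-2.8571, 0).

(-2.8571,0); λ=-12 ⇒ h* = (20/7)/12 = 0.2381.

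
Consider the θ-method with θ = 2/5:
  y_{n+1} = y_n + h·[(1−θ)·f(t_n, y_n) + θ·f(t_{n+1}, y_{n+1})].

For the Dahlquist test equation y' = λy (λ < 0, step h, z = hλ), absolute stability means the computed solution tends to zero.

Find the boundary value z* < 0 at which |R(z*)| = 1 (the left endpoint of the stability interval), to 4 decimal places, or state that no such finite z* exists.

With y'=λy (z=hλ):
  y_{n+1} = y_n + z·[3/5·y_n + 2/5·y_{n+1}] ⇒ (1 − 2/5z)y_{n+1} = (1 + 3/5z)y_n
  R(z) = (1 + 3/5z)/(1 − 2/5z).

Boundary: |R(x)|=1, x<0.
x=-1.65: |R|=0.0060
R=−1: 1+3/5x = −1+2/5x ⇒ -1/5x=2 ⇒ x=2/(-1/5)=-10.0000
Confirm numerically:
  x=-9.567: |R|=0.98206 <1
  x=-7.563: |R|=0.87891 <1
  x=-4.325: |R|=0.58425 <1
  x=-10.454: |R|=1.01752 >1
  x=-10.141: |R|=1.00558 >1
So |R|<1 on (-10.0000, 0).

z* = -10.0000.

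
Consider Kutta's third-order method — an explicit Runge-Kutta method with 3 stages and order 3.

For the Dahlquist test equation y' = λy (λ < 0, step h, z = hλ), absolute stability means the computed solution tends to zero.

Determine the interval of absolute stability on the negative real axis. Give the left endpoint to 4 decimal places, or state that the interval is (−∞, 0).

Set f=λy, z=hλ:
  order 3, 3-stage ⇒ R(z)=1+z+z^2/2+z^3/6
  (e.g. R(-0.71)=0.48240, |R|=0.48240)

Find x<0 with |R(x)|<1.
x=-0.71: |R|=0.4824
|R(-2.4)|=0.8240 |R(-2.15)|=0.4951 |R(-1.68)|=0.0591
Bisect:
  x_lo=-3.1487 |R|=2.3945  x_hi=-0.2253 |R|=0.7982
  mid=-1.68702 |R|=0.06422 →hi
  mid=-2.41788 |R|=0.85069 →hi
  mid=-2.78331 |R|=1.50354 →lo
  mid=-2.60060 |R|=1.15040 →lo
  mid=-2.50924 |R|=0.99425 →hi
  mid=-2.55492 |R|=1.07070 →lo
  mid=-2.53208 |R|=1.03208 →lo
  mid=-2.52066 |R|=1.01306 →lo
  mid=-2.51495 |R|=1.00363 →lo
  mid=-2.51210 |R|=0.99893 →hi
  ...
  [-2.51281,-2.51263] ⇒ x*=-2.5127
Interval (-2.5127, 0).

(-2.5127, 0).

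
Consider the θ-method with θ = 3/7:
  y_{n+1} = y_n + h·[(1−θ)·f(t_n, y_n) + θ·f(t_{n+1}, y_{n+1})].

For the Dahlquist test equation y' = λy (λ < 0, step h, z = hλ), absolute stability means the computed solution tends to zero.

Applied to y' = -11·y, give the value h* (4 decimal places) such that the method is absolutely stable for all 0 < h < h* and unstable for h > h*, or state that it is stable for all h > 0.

Test eqn y'=λy, z=hλ:
  y_{n+1} = y_n + z·[4/7·y_n + 3/7·y_{n+1}] ⇒ (1 − 3/7z)y_{n+1} = (1 + 4/7z)y_n
  so R(z) = (1 + 4/7z)/(1 − 3/7z).

Need |R(x)|<1, x<0.
x=-0.41: |R|=0.6513
R=−1: 1+4/7x = −1+3/7x ⇒ -1/7x=2 ⇒ x=2/(-1/7)=-14.0000
Confirm numerically:
  x=-13.881: |R|=0.99755 <1
  x=-9.394: |R|=0.86908 <1
  x=-8.105: |R|=0.81175 <1
  x=-7.857: |R|=0.79906 <1
  x=-14.391: |R|=1.00779 >1
  x=-14.387: |R|=1.00772 >1
  x=-14.099: |R|=1.00201 >1
Stable set (-14.0000, 0).

(-14.0000,0); λ=-11 ⇒ h* = (14)/11 = 1.2727.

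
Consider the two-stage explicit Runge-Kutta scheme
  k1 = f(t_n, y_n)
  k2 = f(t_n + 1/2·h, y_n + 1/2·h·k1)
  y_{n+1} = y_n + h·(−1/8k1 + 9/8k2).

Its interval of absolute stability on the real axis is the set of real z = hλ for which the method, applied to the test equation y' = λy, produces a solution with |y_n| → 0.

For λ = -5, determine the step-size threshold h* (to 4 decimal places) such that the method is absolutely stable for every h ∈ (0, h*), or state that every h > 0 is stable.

Set f=λy, z=hλ:
  k1=λy_n ⇒ h·k1=z·y_n;  k2=λ(1+1/2z)y_n ⇒ h·k2=z(1+1/2z)y_n
  y_{n+1}/y_n = 1 − 1/8z + 9/8z(1+1/2z) = 1 + z + 9/16z²
  Hence R(z) = 1 + z + 9/16z².

Solve |R(x)|<1 on ℝ⁻.
x=-0.63: |R|=0.5933
R=1: x+9/16x²=0 ⇒ x=−16/9=-1.7778; min R=1−1/(4·9/16)=0.5556>−1
Confirm numerically:
  x=-1.730: |R|=0.95351 <1
  x=-1.668: |R|=0.89700 <1
  x=-1.065: |R|=0.57300 <1
  x=-1.049: |R|=0.56998 <1
  x=-1.963: |R|=1.20452 >1
  x=-1.842: |R|=1.06654 >1
Stable set (-1.7778, 0).

(-1.7778,0); λ=-5 ⇒ h* = (16/9)/5 = 0.3556.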